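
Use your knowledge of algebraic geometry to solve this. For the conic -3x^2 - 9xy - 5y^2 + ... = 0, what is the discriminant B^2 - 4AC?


The discriminant of a conic Ax^2 + Bxy + Cy^2 + ... = 0 is B^2 - 4AC.
B^2 = (-9)^2 = 81
4AC = 4*(-3)*(-5) = 60
Discriminant = 81 - 60 = 21

21


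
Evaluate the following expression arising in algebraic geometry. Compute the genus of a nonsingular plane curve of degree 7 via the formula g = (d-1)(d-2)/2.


Using the genus formula for smooth plane curves:
g = (d-1)(d-2)/2
g = (7-1)(7-2)/2
g = 6*5/2
g = 30/2 = 15

15


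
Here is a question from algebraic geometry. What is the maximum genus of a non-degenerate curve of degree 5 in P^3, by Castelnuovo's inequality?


Castelnuovo's bound: write d - 1 = m(r-1) + epsilon with 0 <= epsilon < r-1.
d - 1 = 5 - 1 = 4
r - 1 = 3 - 1 = 2
4 = 2*2 + 0, so m = 2, epsilon = 0
pi(d, r) = m(m-1)(r-1)/2 + m*epsilon
= 2*1*2/2 + 2*0
= 4/2 + 0
= 2 + 0 = 2

2


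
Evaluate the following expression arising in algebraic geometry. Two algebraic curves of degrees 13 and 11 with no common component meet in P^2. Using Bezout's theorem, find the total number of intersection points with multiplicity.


Bezout's theorem states the intersection count equals the product of degrees.
Intersection count = 13 * 11 = 143

143


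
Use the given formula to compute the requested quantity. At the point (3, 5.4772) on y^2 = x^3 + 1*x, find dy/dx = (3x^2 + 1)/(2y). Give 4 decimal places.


Using implicit differentiation of y^2 = x^3 + 1*x:
2y * dy/dx = 3x^2 + 1
dy/dx = (3x^2 + 1)/(2y)
Numerator: 3*3^2 + 1 = 28
Denominator: 2*5.4772 = 10.9544
dy/dx = 28/10.9544 = 2.5561

2.5561


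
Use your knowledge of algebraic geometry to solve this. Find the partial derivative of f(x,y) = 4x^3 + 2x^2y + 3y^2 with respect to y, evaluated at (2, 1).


df/dy = 2*x^2 + 2*3*y^1
At (2,1): 2*2^2 + 2*3*1^1
= 8 + 6
= 14

14


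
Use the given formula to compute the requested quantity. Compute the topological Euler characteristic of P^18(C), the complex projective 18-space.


The complex projective space P^18 has one cell in each even real dimension 0, 2, ..., 36.
The cohomology groups are H^{2k}(P^18) = Z for k = 0,...,18, and 0 otherwise.
Euler characteristic = sum of Betti numbers = 1 per even-dimensional cohomology group.
chi(P^18) = 18 + 1 = 19

19


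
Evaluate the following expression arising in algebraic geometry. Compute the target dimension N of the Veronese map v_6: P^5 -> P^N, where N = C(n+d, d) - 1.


The Veronese embedding v_d: P^n -> P^N maps each point to all
degree-d monomials in n+1 homogeneous coordinates.
N = C(n+d, d) - 1
N = C(5+6, 6) - 1
N = C(11, 6) - 1
C(11, 6) = 462
N = 462 - 1 = 461

461


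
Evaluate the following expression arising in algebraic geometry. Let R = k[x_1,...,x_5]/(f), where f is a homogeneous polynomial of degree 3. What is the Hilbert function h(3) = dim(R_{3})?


For R = k[x_1,...,x_n]/(f) with f homogeneous of degree e:
The Hilbert series is (1 - t^e)/(1 - t)^n.
So h(d) = C(d+n-1, n-1) - C(d-e+n-1, n-1) for d >= e.
With n=5, e=3, d=3:
C(3+5-1, 5-1) = C(7, 4) = 35
C(3-3+5-1, 5-1) = C(4, 4) = 1
h(3) = 35 - 1 = 34

34


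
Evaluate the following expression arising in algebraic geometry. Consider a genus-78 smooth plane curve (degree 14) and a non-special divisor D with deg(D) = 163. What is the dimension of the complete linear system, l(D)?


First, compute the genus of a smooth plane curve of degree 14:
g = (d-1)(d-2)/2 = (14-1)(14-2)/2 = 78
For a non-special divisor D (i.e., h^1(D) = 0), Riemann-Roch gives:
l(D) = deg(D) - g + 1
Since deg(D) = 163 >= 2g - 1 = 155, D is non-special.
l(D) = 163 - 78 + 1 = 86

86


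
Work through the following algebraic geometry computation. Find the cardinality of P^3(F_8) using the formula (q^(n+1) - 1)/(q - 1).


P^3(F_8) has (q^(n+1) - 1)/(q - 1) points.
= 8^3 + 8^2 + 8^1 + 8^0
= 512 + 64 + 8 + 1
= 585

585


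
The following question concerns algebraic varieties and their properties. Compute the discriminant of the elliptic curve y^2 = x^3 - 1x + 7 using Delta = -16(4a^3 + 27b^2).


Compute each component:
4a^3 = 4*(-1)^3 = 4*(-1) = -4
27b^2 = 27*7^2 = 27*49 = 1323
4a^3 + 27b^2 = -4 + 1323 = 1319
Delta = -16*1319 = -21104

-21104


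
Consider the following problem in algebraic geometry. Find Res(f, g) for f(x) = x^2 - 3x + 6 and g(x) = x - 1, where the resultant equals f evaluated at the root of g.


For Res(f, x - c), we evaluate f at x = c.
f(1) = 1^2 - 3*1 + 6
= 1 - 3 + 6
= -2 + 6 = 4
Res(f, g) = 4

4


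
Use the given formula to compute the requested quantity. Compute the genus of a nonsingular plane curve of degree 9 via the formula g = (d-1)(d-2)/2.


Using the genus formula for smooth plane curves:
g = (d-1)(d-2)/2
g = (9-1)(9-2)/2
g = 8*7/2
g = 56/2 = 28

28


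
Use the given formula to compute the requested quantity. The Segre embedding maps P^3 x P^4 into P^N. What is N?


The Segre embedding maps P^m x P^n into P^N via
all products of coordinates from each factor.
N = (m+1)(n+1) - 1
N = (3+1)(4+1) - 1
N = 4*5 - 1
N = 20 - 1 = 19

19


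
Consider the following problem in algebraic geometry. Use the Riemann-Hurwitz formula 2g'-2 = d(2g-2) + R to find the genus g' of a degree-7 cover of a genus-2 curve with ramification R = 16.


Riemann-Hurwitz formula: 2g' - 2 = d(2g - 2) + R
Given: d = 7, g = 2, R = 16
2g' - 2 = 7*(2*2 - 2) + 16
2g' - 2 = 7*2 + 16
2g' - 2 = 14 + 16 = 30
2g' = 32
g' = 16

16


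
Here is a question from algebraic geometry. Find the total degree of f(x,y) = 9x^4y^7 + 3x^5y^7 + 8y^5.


Examine each term for its total degree (sum of exponents).
  Term '9x^4y^7' has total degree 4+7 = 11.
  Term '3x^5y^7' has total degree 5+7 = 12.
  Term '8y^5' has total degree 0+5 = 5.
The maximum total degree among all terms is 12.

12


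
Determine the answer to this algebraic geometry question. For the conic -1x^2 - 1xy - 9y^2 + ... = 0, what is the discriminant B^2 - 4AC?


The discriminant of a conic Ax^2 + Bxy + Cy^2 + ... = 0 is B^2 - 4AC.
B^2 = (-1)^2 = 1
4AC = 4*(-1)*(-9) = 36
Discriminant = 1 - 36 = -35

-35


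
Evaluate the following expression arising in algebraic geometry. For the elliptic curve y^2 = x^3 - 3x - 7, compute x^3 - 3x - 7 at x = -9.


Compute x^3 - 3x - 7 at x = -9:
x^3 = (-9)^3 = -729
(-3)*x = (-3)*(-9) = 27
Sum: -729 + 27 - 7 = -709

-709


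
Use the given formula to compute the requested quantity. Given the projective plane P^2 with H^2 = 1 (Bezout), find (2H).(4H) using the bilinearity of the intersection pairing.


Using bilinearity of the intersection pairing on the projective plane P^2:
(aH).(bH) = ab * (H.H)
We have H^2 = 1 (Bezout).
D.E = (2H).(4H) = 2*4*1
= 8*1
= 8

8


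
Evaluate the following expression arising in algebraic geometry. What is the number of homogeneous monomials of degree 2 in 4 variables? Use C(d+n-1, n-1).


The number of degree-2 monomials in 4 variables is C(d+n-1, n-1).
= C(2+4-1, 4-1) = C(5, 3)
= 10

10


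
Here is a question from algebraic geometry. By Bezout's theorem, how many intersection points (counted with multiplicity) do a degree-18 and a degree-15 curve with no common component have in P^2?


Bezout's theorem states the intersection count equals the product of degrees.
Intersection count = 18 * 15 = 270

270


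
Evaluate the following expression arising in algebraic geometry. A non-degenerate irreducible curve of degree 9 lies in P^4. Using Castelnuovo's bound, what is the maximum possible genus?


Castelnuovo's bound: write d - 1 = m(r-1) + epsilon with 0 <= epsilon < r-1.
d - 1 = 9 - 1 = 8
r - 1 = 4 - 1 = 3
8 = 2*3 + 2, so m = 2, epsilon = 2
pi(d, r) = m(m-1)(r-1)/2 + m*epsilon
= 2*1*3/2 + 2*2
= 6/2 + 4
= 3 + 4 = 7

7


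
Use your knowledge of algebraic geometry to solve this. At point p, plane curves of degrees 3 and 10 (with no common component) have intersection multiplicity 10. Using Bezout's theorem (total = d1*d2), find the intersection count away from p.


By Bezout's theorem, the total intersection number is d1 * d2.
Total = 3 * 10 = 30
Intersection multiplicity at p = 10
Remaining intersections = 30 - 10 = 20

20


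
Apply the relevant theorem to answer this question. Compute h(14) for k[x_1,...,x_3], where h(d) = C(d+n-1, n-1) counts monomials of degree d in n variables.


The Hilbert function for the polynomial ring in 3 variables is:
h(d) = C(d+n-1, n-1)
h(14) = C(14+3-1, 3-1) = C(16, 2)
= 16! / (2! * 14!)
= 120

120


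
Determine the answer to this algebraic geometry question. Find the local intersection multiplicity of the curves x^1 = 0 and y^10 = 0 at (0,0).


The intersection multiplicity of V(x^a) and V(y^b) at the origin is:
I(O; V(x^1), V(y^10)) = dim_k(k[x,y]/(x^1, y^10))
A basis for k[x,y]/(x^1, y^10) is the set of monomials x^i * y^j
where 0 <= i < 1 and 0 <= j < 10.
The number of such monomials is 1 * 10 = 10

10


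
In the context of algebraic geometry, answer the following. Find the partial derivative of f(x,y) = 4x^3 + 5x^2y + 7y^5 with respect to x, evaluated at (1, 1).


df/dx = 3*4*x^2 + 2*5*x^1*y
At (1,1): 3*4*1^2 + 2*5*1^1*1
= 12 + 10
= 22

22


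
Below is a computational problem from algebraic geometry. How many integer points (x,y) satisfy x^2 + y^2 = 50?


Systematically check integer values of x where x^2 <= 50.
For each valid x, check if 50 - x^2 is a perfect square.
x=1: 50 - 1 = 49, sqrt = 7 (valid)
x=5: 50 - 25 = 25, sqrt = 5 (valid)
x=7: 50 - 49 = 1, sqrt = 1 (valid)
Total integer solutions found: 12

12


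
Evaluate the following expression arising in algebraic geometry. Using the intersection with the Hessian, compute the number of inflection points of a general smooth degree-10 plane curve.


For a general smooth plane curve C of degree d, the inflection points are
the intersection of C with its Hessian curve, which has degree 3(d-2).
By Bezout, the total intersection number is d * 3(d-2) = 10 * 24 = 240.
For a general curve every flex is ordinary, so each contributes
multiplicity 1 to C·Hess(C), and the number of distinct inflection
points is 3d(d-2).
Inflection points = 3*10*(10-2) = 3*10*8 = 240

240


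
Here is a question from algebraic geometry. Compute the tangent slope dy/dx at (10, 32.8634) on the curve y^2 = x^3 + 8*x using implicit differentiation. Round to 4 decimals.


Using implicit differentiation of y^2 = x^3 + 8*x:
2y * dy/dx = 3x^2 + 8
dy/dx = (3x^2 + 8)/(2y)
Numerator: 3*10^2 + 8 = 308
Denominator: 2*32.8634 = 65.7268
dy/dx = 308/65.7268 = 4.6861

4.6861


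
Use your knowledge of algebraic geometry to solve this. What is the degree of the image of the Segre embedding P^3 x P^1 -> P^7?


The degree of the Segre variety P^3 x P^1 is C(m+n, m).
= C(4, 3)
= 4

4


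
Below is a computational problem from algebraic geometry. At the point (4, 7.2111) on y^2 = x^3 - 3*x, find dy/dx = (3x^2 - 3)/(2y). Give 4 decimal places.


Using implicit differentiation of y^2 = x^3 - 3*x:
2y * dy/dx = 3x^2 - 3
dy/dx = (3x^2 - 3)/(2y)
Numerator: 3*4^2 - 3 = 45
Denominator: 2*7.2111 = 14.4222
dy/dx = 45/14.4222 = 3.1202

3.1202


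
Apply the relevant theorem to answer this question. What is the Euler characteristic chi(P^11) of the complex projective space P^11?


The complex projective space P^11 has one cell in each even real dimension 0, 2, ..., 22.
The cohomology groups are H^{2k}(P^11) = Z for k = 0,...,11, and 0 otherwise.
Euler characteristic = sum of Betti numbers = 1 per even-dimensional cohomology group.
chi(P^11) = 11 + 1 = 12

12


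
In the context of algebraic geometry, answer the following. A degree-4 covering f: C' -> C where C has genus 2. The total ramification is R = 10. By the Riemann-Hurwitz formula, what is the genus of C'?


Riemann-Hurwitz formula: 2g' - 2 = d(2g - 2) + R
Given: d = 4, g = 2, R = 10
2g' - 2 = 4*(2*2 - 2) + 10
2g' - 2 = 4*2 + 10
2g' - 2 = 8 + 10 = 18
2g' = 20
g' = 10

10


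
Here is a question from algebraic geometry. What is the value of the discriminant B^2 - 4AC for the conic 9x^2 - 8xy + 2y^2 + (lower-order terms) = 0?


The discriminant of a conic Ax^2 + Bxy + Cy^2 + ... = 0 is B^2 - 4AC.
B^2 = (-8)^2 = 64
4AC = 4*9*2 = 72
Discriminant = 64 - 72 = -8

-8


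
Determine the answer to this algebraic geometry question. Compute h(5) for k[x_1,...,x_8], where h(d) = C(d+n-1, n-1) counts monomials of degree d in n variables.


The Hilbert function for the polynomial ring in 8 variables is:
h(d) = C(d+n-1, n-1)
h(5) = C(5+8-1, 8-1) = C(12, 7)
= 12! / (7! * 5!)
= 792

792


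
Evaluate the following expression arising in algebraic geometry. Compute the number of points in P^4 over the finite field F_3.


P^4(F_3) has (q^(n+1) - 1)/(q - 1) points.
= 3^4 + 3^3 + 3^2 + 3^1 + 3^0
= 81 + 27 + 9 + 3 + 1
= 121

121


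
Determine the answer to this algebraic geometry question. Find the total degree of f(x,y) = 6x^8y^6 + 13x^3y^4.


Examine each term for its total degree (sum of exponents).
  Term '6x^8y^6' has total degree 8+6 = 14.
  Term '13x^3y^4' has total degree 3+4 = 7.
The maximum total degree among all terms is 14.

14


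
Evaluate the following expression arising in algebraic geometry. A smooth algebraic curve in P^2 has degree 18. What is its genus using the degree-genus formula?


Using the genus formula for smooth plane curves:
g = (d-1)(d-2)/2
g = (18-1)(18-2)/2
g = 17*16/2
g = 272/2 = 136

136


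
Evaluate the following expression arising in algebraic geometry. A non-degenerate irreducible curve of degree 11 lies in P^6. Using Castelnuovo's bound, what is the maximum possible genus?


Castelnuovo's bound: write d - 1 = m(r-1) + epsilon with 0 <= epsilon < r-1.
d - 1 = 11 - 1 = 10
r - 1 = 6 - 1 = 5
10 = 2*5 + 0, so m = 2, epsilon = 0
pi(d, r) = m(m-1)(r-1)/2 + m*epsilon
= 2*1*5/2 + 2*0
= 10/2 + 0
= 5 + 0 = 5

5


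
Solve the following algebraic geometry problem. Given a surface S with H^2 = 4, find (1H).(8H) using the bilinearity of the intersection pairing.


Using bilinearity of the intersection pairing on a surface S:
(aH).(bH) = ab * (H.H)
We have H^2 = 4.
D.E = (1H).(8H) = 1*8*4
= 8*4
= 32

32


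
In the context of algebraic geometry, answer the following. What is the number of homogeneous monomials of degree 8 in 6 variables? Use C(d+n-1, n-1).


The number of degree-8 monomials in 6 variables is C(d+n-1, n-1).
= C(8+6-1, 6-1) = C(13, 5)
= 1287

1287


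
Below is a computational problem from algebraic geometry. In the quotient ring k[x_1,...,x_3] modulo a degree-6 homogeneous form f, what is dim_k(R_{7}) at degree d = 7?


For R = k[x_1,...,x_n]/(f) with f homogeneous of degree e:
The Hilbert series is (1 - t^e)/(1 - t)^n.
So h(d) = C(d+n-1, n-1) - C(d-e+n-1, n-1) for d >= e.
With n=3, e=6, d=7:
C(7+3-1, 3-1) = C(9, 2) = 36
C(7-6+3-1, 3-1) = C(3, 2) = 3
h(7) = 36 - 3 = 33

33


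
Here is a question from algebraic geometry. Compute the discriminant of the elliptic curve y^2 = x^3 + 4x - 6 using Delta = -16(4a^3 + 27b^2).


Compute each component:
4a^3 = 4*4^3 = 4*64 = 256
27b^2 = 27*(-6)^2 = 27*36 = 972
4a^3 + 27b^2 = 256 + 972 = 1228
Delta = -16*1228 = -19648

-19648


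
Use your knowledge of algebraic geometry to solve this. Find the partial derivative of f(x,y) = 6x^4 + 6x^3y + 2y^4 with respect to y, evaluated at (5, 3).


df/dy = 6*x^3 + 4*2*y^3
At (5,3): 6*5^3 + 4*2*3^3
= 750 + 216
= 966

966


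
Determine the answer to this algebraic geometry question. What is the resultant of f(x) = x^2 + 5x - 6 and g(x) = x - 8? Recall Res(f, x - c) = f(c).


For Res(f, x - c), we evaluate f at x = c.
f(8) = 8^2 + 5*8 - 6
= 64 + 40 - 6
= 104 - 6 = 98
Res(f, g) = 98

98


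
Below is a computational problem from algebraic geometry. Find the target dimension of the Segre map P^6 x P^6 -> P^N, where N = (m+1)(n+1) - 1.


The Segre embedding maps P^m x P^n into P^N via
all products of coordinates from each factor.
N = (m+1)(n+1) - 1
N = (6+1)(6+1) - 1
N = 7*7 - 1
N = 49 - 1 = 48

48


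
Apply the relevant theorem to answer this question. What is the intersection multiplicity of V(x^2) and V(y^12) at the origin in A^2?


The intersection multiplicity of V(x^a) and V(y^b) at the origin is:
I(O; V(x^2), V(y^12)) = dim_k(k[x,y]/(x^2, y^12))
A basis for k[x,y]/(x^2, y^12) is the set of monomials x^i * y^j
where 0 <= i < 2 and 0 <= j < 12.
The number of such monomials is 2 * 12 = 24

24


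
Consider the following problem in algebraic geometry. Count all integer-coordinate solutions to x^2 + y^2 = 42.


Systematically check integer values of x where x^2 <= 42.
For each valid x, check if 42 - x^2 is a perfect square.
Total integer solutions found: 0

0


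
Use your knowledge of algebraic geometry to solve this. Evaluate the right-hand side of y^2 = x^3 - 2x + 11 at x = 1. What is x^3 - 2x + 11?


Compute x^3 - 2x + 11 at x = 1:
x^3 = 1^3 = 1
(-2)*x = (-2)*1 = -2
Sum: 1 - 2 + 11 = 10

10


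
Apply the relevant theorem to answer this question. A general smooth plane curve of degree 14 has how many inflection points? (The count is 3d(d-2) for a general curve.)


For a general smooth plane curve C of degree d, the inflection points are
the intersection of C with its Hessian curve, which has degree 3(d-2).
By Bezout, the total intersection number is d * 3(d-2) = 14 * 36 = 504.
For a general curve every flex is ordinary, so each contributes
multiplicity 1 to C·Hess(C), and the number of distinct inflection
points is 3d(d-2).
Inflection points = 3*14*(14-2) = 3*14*12 = 504

504


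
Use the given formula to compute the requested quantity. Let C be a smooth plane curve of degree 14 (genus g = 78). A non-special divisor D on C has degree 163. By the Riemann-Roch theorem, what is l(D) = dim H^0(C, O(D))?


First, compute the genus of a smooth plane curve of degree 14:
g = (d-1)(d-2)/2 = (14-1)(14-2)/2 = 78
For a non-special divisor D (i.e., h^1(D) = 0), Riemann-Roch gives:
l(D) = deg(D) - g + 1
Since deg(D) = 163 >= 2g - 1 = 155, D is non-special.
l(D) = 163 - 78 + 1 = 86

86


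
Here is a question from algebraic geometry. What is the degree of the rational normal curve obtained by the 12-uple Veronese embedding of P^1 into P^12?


The rational normal curve in P^12 is the image of P^1 under the 12-uple Veronese.
A general hyperplane in P^12 pulls back to a degree-12 form on P^1, which has 12 zeros,
so the curve meets a general hyperplane in 12 points. Degree = 12.

12


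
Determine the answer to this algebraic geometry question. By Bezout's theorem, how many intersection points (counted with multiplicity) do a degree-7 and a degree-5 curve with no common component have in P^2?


Bezout's theorem states the intersection count equals the product of degrees.
Intersection count = 7 * 5 = 35

35


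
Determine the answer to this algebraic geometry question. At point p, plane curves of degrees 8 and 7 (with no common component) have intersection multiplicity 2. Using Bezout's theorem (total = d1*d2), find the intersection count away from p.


By Bezout's theorem, the total intersection number is d1 * d2.
Total = 8 * 7 = 56
Intersection multiplicity at p = 2
Remaining intersections = 56 - 2 = 54

54


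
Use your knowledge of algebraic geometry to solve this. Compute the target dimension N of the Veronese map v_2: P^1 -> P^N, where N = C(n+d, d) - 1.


The Veronese embedding v_d: P^n -> P^N maps each point to all
degree-d monomials in n+1 homogeneous coordinates.
N = C(n+d, d) - 1
N = C(1+2, 2) - 1
N = C(3, 2) - 1
C(3, 2) = 3
N = 3 - 1 = 2

2


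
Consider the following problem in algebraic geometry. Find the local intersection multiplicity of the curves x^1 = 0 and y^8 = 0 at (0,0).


The intersection multiplicity of V(x^a) and V(y^b) at the origin is:
I(O; V(x^1), V(y^8)) = dim_k(k[x,y]/(x^1, y^8))
A basis for k[x,y]/(x^1, y^8) is the set of monomials x^i * y^j
where 0 <= i < 1 and 0 <= j < 8.
The number of such monomials is 1 * 8 = 8

8


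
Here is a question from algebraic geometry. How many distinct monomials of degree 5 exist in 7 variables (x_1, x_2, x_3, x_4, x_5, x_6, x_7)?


The number of degree-5 monomials in 7 variables is C(d+n-1, n-1).
= C(5+7-1, 7-1) = C(11, 6)
= 462

462


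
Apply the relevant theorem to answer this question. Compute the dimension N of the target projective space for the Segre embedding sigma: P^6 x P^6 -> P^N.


The Segre embedding maps P^m x P^n into P^N via
all products of coordinates from each factor.
N = (m+1)(n+1) - 1
N = (6+1)(6+1) - 1
N = 7*7 - 1
N = 49 - 1 = 48

48


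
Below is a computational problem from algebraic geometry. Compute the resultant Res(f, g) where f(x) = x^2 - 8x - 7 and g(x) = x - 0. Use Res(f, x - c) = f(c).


For Res(f, x - c), we evaluate f at x = c.
f(0) = 0^2 - 8*0 - 7
= 0 + 0 - 7
= 0 - 7 = -7
Res(f, g) = -7

-7


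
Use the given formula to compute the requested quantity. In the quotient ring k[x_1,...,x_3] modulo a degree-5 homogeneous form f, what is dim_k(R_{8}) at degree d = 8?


For R = k[x_1,...,x_n]/(f) with f homogeneous of degree e:
The Hilbert series is (1 - t^e)/(1 - t)^n.
So h(d) = C(d+n-1, n-1) - C(d-e+n-1, n-1) for d >= e.
With n=3, e=5, d=8:
C(8+3-1, 3-1) = C(10, 2) = 45
C(8-5+3-1, 3-1) = C(5, 2) = 10
h(8) = 45 - 10 = 35

35


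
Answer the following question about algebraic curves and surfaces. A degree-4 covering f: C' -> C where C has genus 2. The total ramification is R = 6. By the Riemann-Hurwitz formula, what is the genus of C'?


Riemann-Hurwitz formula: 2g' - 2 = d(2g - 2) + R
Given: d = 4, g = 2, R = 6
2g' - 2 = 4*(2*2 - 2) + 6
2g' - 2 = 4*2 + 6
2g' - 2 = 8 + 6 = 14
2g' = 16
g' = 8

8


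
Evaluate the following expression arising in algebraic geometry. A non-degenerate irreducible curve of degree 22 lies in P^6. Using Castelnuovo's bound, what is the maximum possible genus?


Castelnuovo's bound: write d - 1 = m(r-1) + epsilon with 0 <= epsilon < r-1.
d - 1 = 22 - 1 = 21
r - 1 = 6 - 1 = 5
21 = 4*5 + 1, so m = 4, epsilon = 1
pi(d, r) = m(m-1)(r-1)/2 + m*epsilon
= 4*3*5/2 + 4*1
= 60/2 + 4
= 30 + 4 = 34

34


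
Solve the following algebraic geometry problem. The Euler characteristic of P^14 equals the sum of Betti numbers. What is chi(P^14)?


The complex projective space P^14 has one cell in each even real dimension 0, 2, ..., 28.
The cohomology groups are H^{2k}(P^14) = Z for k = 0,...,14, and 0 otherwise.
Euler characteristic = sum of Betti numbers = 1 per even-dimensional cohomology group.
chi(P^14) = 14 + 1 = 15

15


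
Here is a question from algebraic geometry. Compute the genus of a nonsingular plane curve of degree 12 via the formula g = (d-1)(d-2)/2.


Using the genus formula for smooth plane curves:
g = (d-1)(d-2)/2
g = (12-1)(12-2)/2
g = 11*10/2
g = 110/2 = 55

55


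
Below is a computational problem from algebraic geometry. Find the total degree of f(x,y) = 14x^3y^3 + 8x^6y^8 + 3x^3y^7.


Examine each term for its total degree (sum of exponents).
  Term '14x^3y^3' has total degree 3+3 = 6.
  Term '8x^6y^8' has total degree 6+8 = 14.
  Term '3x^3y^7' has total degree 3+7 = 10.
The maximum total degree among all terms is 14.

14


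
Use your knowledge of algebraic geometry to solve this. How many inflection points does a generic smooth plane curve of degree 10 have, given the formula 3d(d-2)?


For a general smooth plane curve C of degree d, the inflection points are
the intersection of C with its Hessian curve, which has degree 3(d-2).
By Bezout, the total intersection number is d * 3(d-2) = 10 * 24 = 240.
For a general curve every flex is ordinary, so each contributes
multiplicity 1 to C·Hess(C), and the number of distinct inflection
points is 3d(d-2).
Inflection points = 3*10*(10-2) = 3*10*8 = 240

240


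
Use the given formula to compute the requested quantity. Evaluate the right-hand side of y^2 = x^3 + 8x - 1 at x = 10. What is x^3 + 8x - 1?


Compute x^3 + 8x - 1 at x = 10:
x^3 = 10^3 = 1000
8*x = 8*10 = 80
Sum: 1000 + 80 - 1 = 1079

1079


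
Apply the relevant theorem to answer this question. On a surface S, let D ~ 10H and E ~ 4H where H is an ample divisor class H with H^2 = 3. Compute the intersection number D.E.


Using bilinearity of the intersection pairing on a surface S:
(aH).(bH) = ab * (H.H)
We have H^2 = 3.
D.E = (10H).(4H) = 10*4*3
= 40*3
= 120

120


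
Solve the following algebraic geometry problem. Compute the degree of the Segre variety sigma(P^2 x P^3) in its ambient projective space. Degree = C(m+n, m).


The degree of the Segre variety P^2 x P^3 is C(m+n, m).
= C(5, 2)
= 10

10


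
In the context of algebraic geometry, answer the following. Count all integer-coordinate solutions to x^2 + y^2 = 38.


Systematically check integer values of x where x^2 <= 38.
For each valid x, check if 38 - x^2 is a perfect square.
Total integer solutions found: 0

0


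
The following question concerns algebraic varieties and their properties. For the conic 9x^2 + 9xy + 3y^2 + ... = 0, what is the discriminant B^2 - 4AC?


The discriminant of a conic Ax^2 + Bxy + Cy^2 + ... = 0 is B^2 - 4AC.
B^2 = 9^2 = 81
4AC = 4*9*3 = 108
Discriminant = 81 - 108 = -27

-27


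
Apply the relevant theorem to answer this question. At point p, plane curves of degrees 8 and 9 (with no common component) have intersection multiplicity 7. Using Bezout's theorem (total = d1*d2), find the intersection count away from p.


By Bezout's theorem, the total intersection number is d1 * d2.
Total = 8 * 9 = 72
Intersection multiplicity at p = 7
Remaining intersections = 72 - 7 = 65

65


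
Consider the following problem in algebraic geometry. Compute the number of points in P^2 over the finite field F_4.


P^2(F_4) has (q^(n+1) - 1)/(q - 1) points.
= 4^2 + 4^1 + 4^0
= 16 + 4 + 1
= 21

21


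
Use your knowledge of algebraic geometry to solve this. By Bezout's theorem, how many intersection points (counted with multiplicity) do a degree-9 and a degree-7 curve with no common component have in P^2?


Bezout's theorem states the intersection count equals the product of degrees.
Intersection count = 9 * 7 = 63

63


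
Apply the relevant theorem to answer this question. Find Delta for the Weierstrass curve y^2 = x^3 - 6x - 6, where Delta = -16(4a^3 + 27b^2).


Compute each component:
4a^3 = 4*(-6)^3 = 4*(-216) = -864
27b^2 = 27*(-6)^2 = 27*36 = 972
4a^3 + 27b^2 = -864 + 972 = 108
Delta = -16*108 = -1728

-1728


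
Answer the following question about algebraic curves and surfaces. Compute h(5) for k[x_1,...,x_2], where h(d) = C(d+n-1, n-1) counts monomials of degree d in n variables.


The Hilbert function for the polynomial ring in 2 variables is:
h(d) = C(d+n-1, n-1)
h(5) = C(5+2-1, 2-1) = C(6, 1)
= 6! / (1! * 5!)
= 6

6


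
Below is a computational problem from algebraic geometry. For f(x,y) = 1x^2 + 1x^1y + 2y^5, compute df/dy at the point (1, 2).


df/dy = 1*x^1 + 5*2*y^4
At (1,2): 1*1^1 + 5*2*2^4
= 1 + 160
= 161

161


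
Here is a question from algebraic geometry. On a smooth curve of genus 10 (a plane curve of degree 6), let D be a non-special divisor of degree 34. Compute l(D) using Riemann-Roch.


First, compute the genus of a smooth plane curve of degree 6:
g = (d-1)(d-2)/2 = (6-1)(6-2)/2 = 10
For a non-special divisor D (i.e., h^1(D) = 0), Riemann-Roch gives:
l(D) = deg(D) - g + 1
Since deg(D) = 34 >= 2g - 1 = 19, D is non-special.
l(D) = 34 - 10 + 1 = 25

25


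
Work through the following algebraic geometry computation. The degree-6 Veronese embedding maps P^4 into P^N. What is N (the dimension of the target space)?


The Veronese embedding v_d: P^n -> P^N maps each point to all
degree-d monomials in n+1 homogeneous coordinates.
N = C(n+d, d) - 1
N = C(4+6, 6) - 1
N = C(10, 6) - 1
C(10, 6) = 210
N = 210 - 1 = 209

209


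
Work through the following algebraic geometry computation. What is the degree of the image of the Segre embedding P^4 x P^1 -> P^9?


The degree of the Segre variety P^4 x P^1 is C(m+n, m).
= C(5, 4)
= 5

5


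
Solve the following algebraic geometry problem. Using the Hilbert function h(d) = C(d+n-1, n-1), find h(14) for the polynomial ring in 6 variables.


The Hilbert function for the polynomial ring in 6 variables is:
h(d) = C(d+n-1, n-1)
h(14) = C(14+6-1, 6-1) = C(19, 5)
= 19! / (5! * 14!)
= 11628

11628


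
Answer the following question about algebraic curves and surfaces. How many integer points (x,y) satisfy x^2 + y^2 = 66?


Systematically check integer values of x where x^2 <= 66.
For each valid x, check if 66 - x^2 is a perfect square.
Total integer solutions found: 0

0


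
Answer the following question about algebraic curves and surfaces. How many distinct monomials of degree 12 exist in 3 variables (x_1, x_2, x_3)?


The number of degree-12 monomials in 3 variables is C(d+n-1, n-1).
= C(12+3-1, 3-1) = C(14, 2)
= 91

91


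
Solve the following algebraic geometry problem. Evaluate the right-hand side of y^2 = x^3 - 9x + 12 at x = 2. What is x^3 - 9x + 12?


Compute x^3 - 9x + 12 at x = 2:
x^3 = 2^3 = 8
(-9)*x = (-9)*2 = -18
Sum: 8 - 18 + 12 = 2

2


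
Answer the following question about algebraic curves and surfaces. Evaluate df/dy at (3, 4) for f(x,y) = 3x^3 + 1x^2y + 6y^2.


df/dy = 1*x^2 + 2*6*y^1
At (3,4): 1*3^2 + 2*6*4^1
= 9 + 48
= 57

57


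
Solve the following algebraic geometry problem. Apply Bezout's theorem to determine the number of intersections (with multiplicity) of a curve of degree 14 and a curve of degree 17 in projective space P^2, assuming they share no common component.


Bezout's theorem states the intersection count equals the product of degrees.
Intersection count = 14 * 17 = 238

238


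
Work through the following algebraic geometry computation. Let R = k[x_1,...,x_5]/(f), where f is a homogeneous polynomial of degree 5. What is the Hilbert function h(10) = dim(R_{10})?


For R = k[x_1,...,x_n]/(f) with f homogeneous of degree e:
The Hilbert series is (1 - t^e)/(1 - t)^n.
So h(d) = C(d+n-1, n-1) - C(d-e+n-1, n-1) for d >= e.
With n=5, e=5, d=10:
C(10+5-1, 5-1) = C(14, 4) = 1001
C(10-5+5-1, 5-1) = C(9, 4) = 126
h(10) = 1001 - 126 = 875

875


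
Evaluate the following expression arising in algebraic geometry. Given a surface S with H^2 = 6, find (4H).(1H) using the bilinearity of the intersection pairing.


Using bilinearity of the intersection pairing on a surface S:
(aH).(bH) = ab * (H.H)
We have H^2 = 6.
D.E = (4H).(1H) = 4*1*6
= 4*6
= 24

24


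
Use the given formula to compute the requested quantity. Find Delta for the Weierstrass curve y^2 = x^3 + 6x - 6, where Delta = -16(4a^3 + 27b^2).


Compute each component:
4a^3 = 4*6^3 = 4*216 = 864
27b^2 = 27*(-6)^2 = 27*36 = 972
4a^3 + 27b^2 = 864 + 972 = 1836
Delta = -16*1836 = -29376

-29376


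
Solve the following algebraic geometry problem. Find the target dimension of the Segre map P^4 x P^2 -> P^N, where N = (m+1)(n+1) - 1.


The Segre embedding maps P^m x P^n into P^N via
all products of coordinates from each factor.
N = (m+1)(n+1) - 1
N = (4+1)(2+1) - 1
N = 5*3 - 1
N = 15 - 1 = 14

14


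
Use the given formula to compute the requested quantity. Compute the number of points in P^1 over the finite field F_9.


P^1(F_9) has (q^(n+1) - 1)/(q - 1) points.
= 9^1 + 9^0
= 9 + 1
= 10

10


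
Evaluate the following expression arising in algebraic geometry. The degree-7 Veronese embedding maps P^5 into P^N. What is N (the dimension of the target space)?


The Veronese embedding v_d: P^n -> P^N maps each point to all
degree-d monomials in n+1 homogeneous coordinates.
N = C(n+d, d) - 1
N = C(5+7, 7) - 1
N = C(12, 7) - 1
C(12, 7) = 792
N = 792 - 1 = 791

791


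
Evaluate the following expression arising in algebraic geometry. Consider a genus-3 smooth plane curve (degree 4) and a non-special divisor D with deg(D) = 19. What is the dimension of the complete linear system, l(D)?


First, compute the genus of a smooth plane curve of degree 4:
g = (d-1)(d-2)/2 = (4-1)(4-2)/2 = 3
For a non-special divisor D (i.e., h^1(D) = 0), Riemann-Roch gives:
l(D) = deg(D) - g + 1
Since deg(D) = 19 >= 2g - 1 = 5, D is non-special.
l(D) = 19 - 3 + 1 = 17

17


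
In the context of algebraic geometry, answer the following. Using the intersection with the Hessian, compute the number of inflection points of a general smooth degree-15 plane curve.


For a general smooth plane curve C of degree d, the inflection points are
the intersection of C with its Hessian curve, which has degree 3(d-2).
By Bezout, the total intersection number is d * 3(d-2) = 15 * 39 = 585.
For a general curve every flex is ordinary, so each contributes
multiplicity 1 to C·Hess(C), and the number of distinct inflection
points is 3d(d-2).
Inflection points = 3*15*(15-2) = 3*15*13 = 585

585


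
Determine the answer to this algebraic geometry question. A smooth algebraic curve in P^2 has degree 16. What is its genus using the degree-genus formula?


Using the genus formula for smooth plane curves:
g = (d-1)(d-2)/2
g = (16-1)(16-2)/2
g = 15*14/2
g = 210/2 = 105

105


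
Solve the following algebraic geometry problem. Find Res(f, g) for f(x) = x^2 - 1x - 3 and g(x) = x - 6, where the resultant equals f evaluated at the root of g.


For Res(f, x - c), we evaluate f at x = c.
f(6) = 6^2 - 1*6 - 3
= 36 - 6 - 3
= 30 - 3 = 27
Res(f, g) = 27

27


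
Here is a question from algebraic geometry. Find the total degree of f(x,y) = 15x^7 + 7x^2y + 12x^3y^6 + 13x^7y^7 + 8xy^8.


Examine each term for its total degree (sum of exponents).
  Term '15x^7' has total degree 7+0 = 7.
  Term '7x^2y' has total degree 2+1 = 3.
  Term '12x^3y^6' has total degree 3+6 = 9.
  Term '13x^7y^7' has total degree 7+7 = 14.
  Term '8xy^8' has total degree 1+8 = 9.
The maximum total degree among all terms is 14.

14


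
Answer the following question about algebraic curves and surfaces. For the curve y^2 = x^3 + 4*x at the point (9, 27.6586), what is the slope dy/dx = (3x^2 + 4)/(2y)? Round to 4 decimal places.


Using implicit differentiation of y^2 = x^3 + 4*x:
2y * dy/dx = 3x^2 + 4
dy/dx = (3x^2 + 4)/(2y)
Numerator: 3*9^2 + 4 = 247
Denominator: 2*27.6586 = 55.3172
dy/dx = 247/55.3172 = 4.4652

4.4652


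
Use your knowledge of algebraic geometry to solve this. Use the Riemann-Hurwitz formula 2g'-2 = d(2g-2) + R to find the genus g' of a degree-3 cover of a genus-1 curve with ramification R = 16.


Riemann-Hurwitz formula: 2g' - 2 = d(2g - 2) + R
Given: d = 3, g = 1, R = 16
2g' - 2 = 3*(2*1 - 2) + 16
2g' - 2 = 3*0 + 16
2g' - 2 = 0 + 16 = 16
2g' = 18
g' = 9

9


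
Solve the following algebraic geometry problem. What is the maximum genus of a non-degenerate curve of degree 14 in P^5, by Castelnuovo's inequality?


Castelnuovo's bound: write d - 1 = m(r-1) + epsilon with 0 <= epsilon < r-1.
d - 1 = 14 - 1 = 13
r - 1 = 5 - 1 = 4
13 = 3*4 + 1, so m = 3, epsilon = 1
pi(d, r) = m(m-1)(r-1)/2 + m*epsilon
= 3*2*4/2 + 3*1
= 24/2 + 3
= 12 + 3 = 15

15


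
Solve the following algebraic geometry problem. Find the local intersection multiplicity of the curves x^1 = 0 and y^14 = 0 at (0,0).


The intersection multiplicity of V(x^a) and V(y^b) at the origin is:
I(O; V(x^1), V(y^14)) = dim_k(k[x,y]/(x^1, y^14))
A basis for k[x,y]/(x^1, y^14) is the set of monomials x^i * y^j
where 0 <= i < 1 and 0 <= j < 14.
The number of such monomials is 1 * 14 = 14

14


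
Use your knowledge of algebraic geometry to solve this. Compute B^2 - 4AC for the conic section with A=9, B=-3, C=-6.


The discriminant of a conic Ax^2 + Bxy + Cy^2 + ... = 0 is B^2 - 4AC.
B^2 = (-3)^2 = 9
4AC = 4*9*(-6) = -216
Discriminant = 9 + 216 = 225

225


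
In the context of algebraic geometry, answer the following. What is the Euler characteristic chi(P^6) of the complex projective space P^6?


The complex projective space P^6 has one cell in each even real dimension 0, 2, ..., 12.
The cohomology groups are H^{2k}(P^6) = Z for k = 0,...,6, and 0 otherwise.
Euler characteristic = sum of Betti numbers = 1 per even-dimensional cohomology group.
chi(P^6) = 6 + 1 = 7

7


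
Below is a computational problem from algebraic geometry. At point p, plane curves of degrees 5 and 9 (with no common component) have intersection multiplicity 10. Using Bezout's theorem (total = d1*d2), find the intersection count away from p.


By Bezout's theorem, the total intersection number is d1 * d2.
Total = 5 * 9 = 45
Intersection multiplicity at p = 10
Remaining intersections = 45 - 10 = 35

35


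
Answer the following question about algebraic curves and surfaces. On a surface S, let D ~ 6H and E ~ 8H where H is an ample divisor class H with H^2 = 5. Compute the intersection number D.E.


Using bilinearity of the intersection pairing on a surface S:
(aH).(bH) = ab * (H.H)
We have H^2 = 5.
D.E = (6H).(8H) = 6*8*5
= 48*5
= 240

240


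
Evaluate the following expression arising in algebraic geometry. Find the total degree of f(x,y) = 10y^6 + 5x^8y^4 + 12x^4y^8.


Examine each term for its total degree (sum of exponents).
  Term '10y^6' has total degree 0+6 = 6.
  Term '5x^8y^4' has total degree 8+4 = 12.
  Term '12x^4y^8' has total degree 4+8 = 12.
The maximum total degree among all terms is 12.

12


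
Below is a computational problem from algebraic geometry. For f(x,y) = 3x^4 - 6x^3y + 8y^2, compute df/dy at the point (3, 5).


df/dy = (-6)*x^3 + 2*8*y^1
At (3,5): (-6)*3^3 + 2*8*5^1
= -162 + 80
= -82

-82


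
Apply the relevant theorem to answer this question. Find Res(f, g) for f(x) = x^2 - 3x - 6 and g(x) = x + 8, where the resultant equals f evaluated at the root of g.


For Res(f, x - c), we evaluate f at x = c.
f(-8) = (-8)^2 - 3*(-8) - 6
= 64 + 24 - 6
= 88 - 6 = 82
Res(f, g) = 82

82


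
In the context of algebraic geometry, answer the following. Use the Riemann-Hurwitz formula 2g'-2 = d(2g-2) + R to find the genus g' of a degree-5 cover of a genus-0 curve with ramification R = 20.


Riemann-Hurwitz formula: 2g' - 2 = d(2g - 2) + R
Given: d = 5, g = 0, R = 20
2g' - 2 = 5*(2*0 - 2) + 20
2g' - 2 = 5*(-2) + 20
2g' - 2 = -10 + 20 = 10
2g' = 12
g' = 6

6


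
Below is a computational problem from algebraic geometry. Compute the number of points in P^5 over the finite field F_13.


P^5(F_13) has (q^(n+1) - 1)/(q - 1) points.
= 13^5 + 13^4 + 13^3 + 13^2 + 13^1 + 13^0
= 371293 + 28561 + 2197 + 169 + 13 + 1
= 402234

402234


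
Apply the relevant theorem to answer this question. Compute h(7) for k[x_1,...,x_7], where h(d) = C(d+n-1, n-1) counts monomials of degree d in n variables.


The Hilbert function for the polynomial ring in 7 variables is:
h(d) = C(d+n-1, n-1)
h(7) = C(7+7-1, 7-1) = C(13, 6)
= 13! / (6! * 7!)
= 1716

1716


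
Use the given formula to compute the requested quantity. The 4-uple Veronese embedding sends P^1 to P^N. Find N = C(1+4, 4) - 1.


The Veronese embedding v_d: P^n -> P^N maps each point to all
degree-d monomials in n+1 homogeneous coordinates.
N = C(n+d, d) - 1
N = C(1+4, 4) - 1
N = C(5, 4) - 1
C(5, 4) = 5
N = 5 - 1 = 4

4


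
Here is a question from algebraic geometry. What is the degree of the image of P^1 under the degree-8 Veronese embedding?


The Veronese variety v_8(P^1) has degree d^r.
d^r = 8^1 = 8

8


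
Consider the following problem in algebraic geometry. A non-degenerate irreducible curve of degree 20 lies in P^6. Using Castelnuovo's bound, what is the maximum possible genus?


Castelnuovo's bound: write d - 1 = m(r-1) + epsilon with 0 <= epsilon < r-1.
d - 1 = 20 - 1 = 19
r - 1 = 6 - 1 = 5
19 = 3*5 + 4, so m = 3, epsilon = 4
pi(d, r) = m(m-1)(r-1)/2 + m*epsilon
= 3*2*5/2 + 3*4
= 30/2 + 12
= 15 + 12 = 27

27


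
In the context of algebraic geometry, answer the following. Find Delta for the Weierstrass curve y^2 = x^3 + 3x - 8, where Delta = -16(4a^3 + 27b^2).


Compute each component:
4a^3 = 4*3^3 = 4*27 = 108
27b^2 = 27*(-8)^2 = 27*64 = 1728
4a^3 + 27b^2 = 108 + 1728 = 1836
Delta = -16*1836 = -29376

-29376


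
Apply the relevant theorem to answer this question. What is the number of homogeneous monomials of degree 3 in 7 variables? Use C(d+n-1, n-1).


The number of degree-3 monomials in 7 variables is C(d+n-1, n-1).
= C(3+7-1, 7-1) = C(9, 6)
= 84

84
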